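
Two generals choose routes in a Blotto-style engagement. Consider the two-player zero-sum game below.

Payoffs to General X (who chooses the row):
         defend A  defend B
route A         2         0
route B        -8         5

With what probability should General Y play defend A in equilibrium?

1/3

Row minima are 0 and -8, so General X's maximin is 0; column maxima are 2 and 5, so General Y's minimax is 2. These differ, so the equilibrium is in mixed strategies.
Let General Y play defend A with probability q. General X is indifferent when 2q = −8q + 5(1−q), giving q = 1/3.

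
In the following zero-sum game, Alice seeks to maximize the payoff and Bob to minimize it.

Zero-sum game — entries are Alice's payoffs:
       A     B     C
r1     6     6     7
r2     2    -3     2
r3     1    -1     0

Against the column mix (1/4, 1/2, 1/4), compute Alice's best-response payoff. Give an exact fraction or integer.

r1: (6)·(1/4) + (6)·(1/2) + (7)·(1/4) = 25/4.
r2: (2)·(1/4) + (-3)·(1/2) + (2)·(1/4) = -1/2.
r3: (1)·(1/4) + (-1)·(1/2) + (0)·(1/4) = -1/4.
The best pure response is r1 with expected payoff 25/4.

25/4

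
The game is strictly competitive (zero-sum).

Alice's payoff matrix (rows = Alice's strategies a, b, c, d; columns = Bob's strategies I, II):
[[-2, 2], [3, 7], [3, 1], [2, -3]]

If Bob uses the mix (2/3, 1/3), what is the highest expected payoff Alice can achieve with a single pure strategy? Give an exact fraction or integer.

13/3

a: (-2)·(2/3) + (2)·(1/3) = -2/3.
b: (3)·(2/3) + (7)·(1/3) = 13/3.
c: (3)·(2/3) + (1)·(1/3) = 7/3.
d: (2)·(2/3) + (-3)·(1/3) = 1/3.
The best pure response is b with expected payoff 13/3.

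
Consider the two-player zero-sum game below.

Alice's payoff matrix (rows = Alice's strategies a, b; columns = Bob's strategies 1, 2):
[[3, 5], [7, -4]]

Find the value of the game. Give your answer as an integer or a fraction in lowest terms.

Row minima are 3 and -4, so Alice's maximin is 3; column maxima are 7 and 5, so Bob's minimax is 5. These differ, so the equilibrium is in mixed strategies.
Let Alice play a with probability p. Bob is indifferent when 3p + 7(1−p) = 5p − 4(1−p), giving p = 11/13.
Let Bob play 1 with probability q. Alice is indifferent when 3q + 5(1−q) = 7q − 4(1−q), giving q = 9/13.
The value is 3·(9/13) + (5)·(4/13) = 47/13.

47/13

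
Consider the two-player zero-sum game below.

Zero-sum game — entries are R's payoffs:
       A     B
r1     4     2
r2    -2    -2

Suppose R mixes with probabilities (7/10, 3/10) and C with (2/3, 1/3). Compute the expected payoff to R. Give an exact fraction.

26/15

Against (2/3, 1/3), each row's expected payoff is r1: 10/3; r2: -2.
Taking the (7/10, 3/10)-weighted average: (7/10)·(10/3) + (3/10)·(-2) = 26/15.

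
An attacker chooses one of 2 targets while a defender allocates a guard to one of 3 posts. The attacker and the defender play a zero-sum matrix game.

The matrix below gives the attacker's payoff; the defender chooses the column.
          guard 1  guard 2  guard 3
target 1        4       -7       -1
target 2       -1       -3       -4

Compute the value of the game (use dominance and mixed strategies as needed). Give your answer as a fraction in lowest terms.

-25/7

Column guard 1 is strictly dominated by guard 3 for the defender (it gives the attacker more in every row).
The remaining 2×2 game on (target 1, target 2) × (guard 2, guard 3) has no saddle point. Let the attacker play target 1 with probability p; indifference gives −7p − 3(1−p) = −p − 4(1−p), so p = 1/7.
Similarly the defender's optimal q on guard 2 is 3/7, and the value is -7·(3/7) + (-1)·(4/7) = -25/7.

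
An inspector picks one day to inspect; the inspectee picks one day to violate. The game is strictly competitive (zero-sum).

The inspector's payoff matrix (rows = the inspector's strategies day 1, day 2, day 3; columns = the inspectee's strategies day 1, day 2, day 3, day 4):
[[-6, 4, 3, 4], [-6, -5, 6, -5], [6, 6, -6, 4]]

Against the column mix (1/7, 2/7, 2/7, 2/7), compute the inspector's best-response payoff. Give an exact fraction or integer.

day 1: (-6)·(1/7) + (4)·(2/7) + (3)·(2/7) + (4)·(2/7) = 16/7.
day 2: (-6)·(1/7) + (-5)·(2/7) + (6)·(2/7) + (-5)·(2/7) = -2.
day 3: (6)·(1/7) + (6)·(2/7) + (-6)·(2/7) + (4)·(2/7) = 2.
The best pure response is day 1 with expected payoff 16/7.

16/7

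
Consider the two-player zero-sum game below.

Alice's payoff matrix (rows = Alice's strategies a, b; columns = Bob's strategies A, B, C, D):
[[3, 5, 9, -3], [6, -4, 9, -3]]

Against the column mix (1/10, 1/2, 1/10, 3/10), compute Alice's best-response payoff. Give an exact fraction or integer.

14/5

a: (3)·(1/10) + (5)·(1/2) + (9)·(1/10) + (-3)·(3/10) = 14/5.
b: (6)·(1/10) + (-4)·(1/2) + (9)·(1/10) + (-3)·(3/10) = -7/5.
The best pure response is a with expected payoff 14/5.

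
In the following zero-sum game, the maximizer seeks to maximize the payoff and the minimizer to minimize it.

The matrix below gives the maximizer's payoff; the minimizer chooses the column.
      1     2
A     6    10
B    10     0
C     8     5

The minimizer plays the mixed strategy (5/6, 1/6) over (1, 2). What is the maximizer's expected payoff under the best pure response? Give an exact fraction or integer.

25/3

A: (6)·(5/6) + (10)·(1/6) = 20/3.
B: (10)·(5/6) + (0)·(1/6) = 25/3.
C: (8)·(5/6) + (5)·(1/6) = 15/2.
The best pure response is B with expected payoff 25/3.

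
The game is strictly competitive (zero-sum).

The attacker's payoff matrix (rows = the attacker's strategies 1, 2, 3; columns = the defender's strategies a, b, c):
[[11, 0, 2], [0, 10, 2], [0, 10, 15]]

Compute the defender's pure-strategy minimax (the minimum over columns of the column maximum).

10

The worst case (largest entry) in each column is a: 11, b: 10, c: 15.
The best (smallest) of these is 10.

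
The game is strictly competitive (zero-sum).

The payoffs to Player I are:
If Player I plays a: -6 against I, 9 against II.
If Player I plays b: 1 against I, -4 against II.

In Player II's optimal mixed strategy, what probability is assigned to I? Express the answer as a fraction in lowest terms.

13/20

Row minima are -6 and -4, so Player I's maximin is -4; column maxima are 1 and 9, so Player II's minimax is 1. These differ, so the equilibrium is in mixed strategies.
Let Player II play I with probability q. Player I is indifferent when −6q + 9(1−q) = q − 4(1−q), giving q = 13/20.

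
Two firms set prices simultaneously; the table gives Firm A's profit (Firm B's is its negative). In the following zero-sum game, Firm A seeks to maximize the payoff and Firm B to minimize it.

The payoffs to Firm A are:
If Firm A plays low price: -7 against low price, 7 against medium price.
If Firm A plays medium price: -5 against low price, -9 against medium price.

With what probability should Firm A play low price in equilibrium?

2/9

Row minima are -7 and -9, so Firm A's maximin is -7; column maxima are -5 and 7, so Firm B's minimax is -5. These differ, so the equilibrium is in mixed strategies.
Let Firm A play low price with probability p. Firm B is indifferent when −7p − 5(1−p) = 7p − 9(1−p), giving p = 2/9.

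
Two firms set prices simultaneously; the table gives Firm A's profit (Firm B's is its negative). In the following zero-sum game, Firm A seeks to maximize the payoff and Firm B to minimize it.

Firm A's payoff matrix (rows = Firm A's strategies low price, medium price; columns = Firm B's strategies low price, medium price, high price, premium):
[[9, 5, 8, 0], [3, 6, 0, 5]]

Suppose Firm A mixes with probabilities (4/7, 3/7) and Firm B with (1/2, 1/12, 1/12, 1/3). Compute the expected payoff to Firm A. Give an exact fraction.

100/21

Against (1/2, 1/12, 1/12, 1/3), each row's expected payoff is low price: 67/12; medium price: 11/3.
Taking the (4/7, 3/7)-weighted average: (4/7)·(67/12) + (3/7)·(11/3) = 100/21.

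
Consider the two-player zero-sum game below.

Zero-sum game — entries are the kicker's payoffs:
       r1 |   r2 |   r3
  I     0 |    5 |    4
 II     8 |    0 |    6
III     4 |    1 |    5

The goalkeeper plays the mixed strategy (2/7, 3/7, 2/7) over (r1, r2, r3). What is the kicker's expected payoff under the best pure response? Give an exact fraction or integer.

4

I: (0)·(2/7) + (5)·(3/7) + (4)·(2/7) = 23/7.
II: (8)·(2/7) + (0)·(3/7) + (6)·(2/7) = 4.
III: (4)·(2/7) + (1)·(3/7) + (5)·(2/7) = 3.
The best pure response is II with expected payoff 4.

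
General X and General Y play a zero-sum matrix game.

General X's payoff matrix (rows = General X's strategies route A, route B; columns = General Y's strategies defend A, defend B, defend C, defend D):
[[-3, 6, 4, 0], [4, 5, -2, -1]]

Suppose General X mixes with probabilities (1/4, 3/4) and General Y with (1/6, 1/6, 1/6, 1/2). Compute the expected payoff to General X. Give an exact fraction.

19/24

Against (1/6, 1/6, 1/6, 1/2), each row's expected payoff is route A: 7/6; route B: 2/3.
Taking the (1/4, 3/4)-weighted average: (1/4)·(7/6) + (3/4)·(2/3) = 19/24.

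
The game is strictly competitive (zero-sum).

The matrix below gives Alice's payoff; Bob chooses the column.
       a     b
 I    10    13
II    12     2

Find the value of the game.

Row minima are 10 and 2, so Alice's maximin is 10; column maxima are 12 and 13, so Bob's minimax is 12. These differ, so the equilibrium is in mixed strategies.
Let Alice play I with probability p. Bob is indifferent when 10p + 12(1−p) = 13p + 2(1−p), giving p = 10/13.
Let Bob play a with probability q. Alice is indifferent when 10q + 13(1−q) = 12q + 2(1−q), giving q = 11/13.
The value is 10·(11/13) + (13)·(2/13) = 136/13.

136/13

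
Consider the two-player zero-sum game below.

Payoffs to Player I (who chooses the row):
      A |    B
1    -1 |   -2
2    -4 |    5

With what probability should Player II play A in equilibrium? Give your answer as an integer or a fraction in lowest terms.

7/10

Row minima are -2 and -4, so Player I's maximin is -2; column maxima are -1 and 5, so Player II's minimax is -1. These differ, so the equilibrium is in mixed strategies.
Let Player II play A with probability q. Player I is indifferent when −q − 2(1−q) = −4q + 5(1−q), giving q = 7/10.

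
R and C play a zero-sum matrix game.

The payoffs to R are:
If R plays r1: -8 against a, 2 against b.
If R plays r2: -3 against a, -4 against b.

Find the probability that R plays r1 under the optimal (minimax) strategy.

Row minima are -8 and -4, so R's maximin is -4; column maxima are -3 and 2, so C's minimax is -3. These differ, so the equilibrium is in mixed strategies.
Let R play r1 with probability p. C is indifferent when −8p − 3(1−p) = 2p − 4(1−p), giving p = 1/11.

1/11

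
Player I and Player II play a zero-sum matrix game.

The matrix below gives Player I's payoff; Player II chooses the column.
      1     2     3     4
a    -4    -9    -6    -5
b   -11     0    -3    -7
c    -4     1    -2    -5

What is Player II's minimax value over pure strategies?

-5

The worst case (largest entry) in each column is 1: -4, 2: 1, 3: -2, 4: -5.
The best (smallest) of these is -5.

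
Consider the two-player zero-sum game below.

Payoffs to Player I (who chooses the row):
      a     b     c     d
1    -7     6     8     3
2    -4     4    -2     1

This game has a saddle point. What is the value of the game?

-4

Row minima: -7, -4 → Player I's maximin is -4.
Column maxima: -4, 6, 8, 3 → Player II's minimax is -4.
They coincide at (2, a), so the value is -4.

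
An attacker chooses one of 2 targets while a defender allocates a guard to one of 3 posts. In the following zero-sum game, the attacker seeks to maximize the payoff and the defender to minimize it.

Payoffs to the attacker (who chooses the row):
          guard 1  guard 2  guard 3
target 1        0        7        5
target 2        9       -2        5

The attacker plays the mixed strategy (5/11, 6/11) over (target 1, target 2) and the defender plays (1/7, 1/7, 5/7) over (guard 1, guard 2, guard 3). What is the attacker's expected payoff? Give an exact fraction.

Against (1/7, 1/7, 5/7), each row's expected payoff is target 1: 32/7; target 2: 32/7.
Taking the (5/11, 6/11)-weighted average: (5/11)·(32/7) + (6/11)·(32/7) = 32/7.

32/7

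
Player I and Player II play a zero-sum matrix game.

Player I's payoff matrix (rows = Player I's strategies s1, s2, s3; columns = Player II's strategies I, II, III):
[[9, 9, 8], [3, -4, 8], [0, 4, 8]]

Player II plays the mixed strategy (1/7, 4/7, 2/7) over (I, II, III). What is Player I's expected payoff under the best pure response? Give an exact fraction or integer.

s1: (9)·(1/7) + (9)·(4/7) + (8)·(2/7) = 61/7.
s2: (3)·(1/7) + (-4)·(4/7) + (8)·(2/7) = 3/7.
s3: (0)·(1/7) + (4)·(4/7) + (8)·(2/7) = 32/7.
The best pure response is s1 with expected payoff 61/7.

61/7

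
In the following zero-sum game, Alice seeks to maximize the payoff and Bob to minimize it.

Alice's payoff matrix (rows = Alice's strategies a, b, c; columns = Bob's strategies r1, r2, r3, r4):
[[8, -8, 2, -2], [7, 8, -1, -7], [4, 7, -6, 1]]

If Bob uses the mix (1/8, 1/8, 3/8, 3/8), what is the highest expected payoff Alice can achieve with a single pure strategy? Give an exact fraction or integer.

a: (8)·(1/8) + (-8)·(1/8) + (2)·(3/8) + (-2)·(3/8) = 0.
b: (7)·(1/8) + (8)·(1/8) + (-1)·(3/8) + (-7)·(3/8) = -9/8.
c: (4)·(1/8) + (7)·(1/8) + (-6)·(3/8) + (1)·(3/8) = -1/2.
The best pure response is a with expected payoff 0.

0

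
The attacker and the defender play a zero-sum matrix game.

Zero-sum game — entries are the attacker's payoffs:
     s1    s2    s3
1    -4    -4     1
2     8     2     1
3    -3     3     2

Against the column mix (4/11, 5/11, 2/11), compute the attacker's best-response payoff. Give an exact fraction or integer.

1: (-4)·(4/11) + (-4)·(5/11) + (1)·(2/11) = -34/11.
2: (8)·(4/11) + (2)·(5/11) + (1)·(2/11) = 4.
3: (-3)·(4/11) + (3)·(5/11) + (2)·(2/11) = 7/11.
The best pure response is 2 with expected payoff 4.

4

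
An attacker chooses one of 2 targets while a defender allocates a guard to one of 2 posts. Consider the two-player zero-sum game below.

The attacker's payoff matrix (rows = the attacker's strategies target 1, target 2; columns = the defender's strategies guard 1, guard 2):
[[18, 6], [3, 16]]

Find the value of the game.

Row minima are 6 and 3, so the attacker's maximin is 6; column maxima are 18 and 16, so the defender's minimax is 16. These differ, so the equilibrium is in mixed strategies.
Let the attacker play target 1 with probability p. The defender is indifferent when 18p + 3(1−p) = 6p + 16(1−p), giving p = 13/25.
Let the defender play guard 1 with probability q. The attacker is indifferent when 18q + 6(1−q) = 3q + 16(1−q), giving q = 2/5.
The value is 18·(2/5) + (6)·(3/5) = 54/5.

54/5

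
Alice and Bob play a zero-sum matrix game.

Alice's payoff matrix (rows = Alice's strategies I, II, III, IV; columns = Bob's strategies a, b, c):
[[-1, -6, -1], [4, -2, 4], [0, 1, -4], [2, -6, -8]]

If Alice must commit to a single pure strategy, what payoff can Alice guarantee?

-2

The worst-case payoff for each row is I: -6, II: -2, III: -4, IV: -8.
The best of these is -2.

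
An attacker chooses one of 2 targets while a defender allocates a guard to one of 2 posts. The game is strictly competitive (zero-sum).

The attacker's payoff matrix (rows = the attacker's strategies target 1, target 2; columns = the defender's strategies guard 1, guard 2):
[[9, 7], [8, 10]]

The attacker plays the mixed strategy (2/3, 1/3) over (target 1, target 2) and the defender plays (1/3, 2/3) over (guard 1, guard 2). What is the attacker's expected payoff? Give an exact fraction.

74/9

Against (1/3, 2/3), each row's expected payoff is target 1: 23/3; target 2: 28/3.
Taking the (2/3, 1/3)-weighted average: (2/3)·(23/3) + (1/3)·(28/3) = 74/9.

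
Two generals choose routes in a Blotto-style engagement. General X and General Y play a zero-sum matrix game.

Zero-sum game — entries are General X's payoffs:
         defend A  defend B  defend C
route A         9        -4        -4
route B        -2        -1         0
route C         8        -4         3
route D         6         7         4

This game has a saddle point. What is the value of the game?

Row minima: -4, -2, -4, 4 → General X's maximin is 4.
Column maxima: 9, 7, 4 → General Y's minimax is 4.
They coincide at (route D, defend C), so the value is 4.

4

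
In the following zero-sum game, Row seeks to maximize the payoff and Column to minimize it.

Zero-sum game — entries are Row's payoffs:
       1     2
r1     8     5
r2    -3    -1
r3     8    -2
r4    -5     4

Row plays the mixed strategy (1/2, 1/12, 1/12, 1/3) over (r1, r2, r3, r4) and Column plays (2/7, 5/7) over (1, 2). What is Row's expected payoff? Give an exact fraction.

Against (2/7, 5/7), each row's expected payoff is r1: 41/7; r2: -11/7; r3: 6/7; r4: 10/7.
Taking the (1/2, 1/12, 1/12, 1/3)-weighted average: (1/2)·(41/7) + (1/12)·(-11/7) + (1/12)·(6/7) + (1/3)·(10/7) = 281/84.

281/84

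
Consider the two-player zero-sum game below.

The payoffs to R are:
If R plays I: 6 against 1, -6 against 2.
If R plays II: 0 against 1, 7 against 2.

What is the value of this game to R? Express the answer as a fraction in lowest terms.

Row minima are -6 and 0, so R's maximin is 0; column maxima are 6 and 7, so C's minimax is 6. These differ, so the equilibrium is in mixed strategies.
Let R play I with probability p. C is indifferent when 6p = −6p + 7(1−p), giving p = 7/19.
Let C play 1 with probability q. R is indifferent when 6q − 6(1−q) = 7(1−q), giving q = 13/19.
The value is 6·(13/19) + (-6)·(6/19) = 42/19.

42/19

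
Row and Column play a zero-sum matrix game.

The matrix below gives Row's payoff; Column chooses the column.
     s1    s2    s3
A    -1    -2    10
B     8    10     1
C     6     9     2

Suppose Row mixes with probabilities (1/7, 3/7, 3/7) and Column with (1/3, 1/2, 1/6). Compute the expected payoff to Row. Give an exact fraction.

Against (1/3, 1/2, 1/6), each row's expected payoff is A: 1/3; B: 47/6; C: 41/6.
Taking the (1/7, 3/7, 3/7)-weighted average: (1/7)·(1/3) + (3/7)·(47/6) + (3/7)·(41/6) = 19/3.

19/3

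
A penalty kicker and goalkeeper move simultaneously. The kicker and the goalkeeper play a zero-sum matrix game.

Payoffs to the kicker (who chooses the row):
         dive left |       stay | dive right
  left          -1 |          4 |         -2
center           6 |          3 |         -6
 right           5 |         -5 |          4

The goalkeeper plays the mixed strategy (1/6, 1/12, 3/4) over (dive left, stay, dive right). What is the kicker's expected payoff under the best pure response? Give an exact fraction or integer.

left: (-1)·(1/6) + (4)·(1/12) + (-2)·(3/4) = -4/3.
center: (6)·(1/6) + (3)·(1/12) + (-6)·(3/4) = -13/4.
right: (5)·(1/6) + (-5)·(1/12) + (4)·(3/4) = 41/12.
The best pure response is right with expected payoff 41/12.

41/12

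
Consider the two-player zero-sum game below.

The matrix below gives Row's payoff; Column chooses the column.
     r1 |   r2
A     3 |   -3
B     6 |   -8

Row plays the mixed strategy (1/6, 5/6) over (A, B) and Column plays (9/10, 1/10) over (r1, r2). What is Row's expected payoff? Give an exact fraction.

127/30

Against (9/10, 1/10), each row's expected payoff is A: 12/5; B: 23/5.
Taking the (1/6, 5/6)-weighted average: (1/6)·(12/5) + (5/6)·(23/5) = 127/30.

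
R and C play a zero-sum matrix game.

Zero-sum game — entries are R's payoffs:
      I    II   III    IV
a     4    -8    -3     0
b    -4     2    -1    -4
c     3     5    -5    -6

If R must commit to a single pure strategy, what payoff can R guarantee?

-4

The worst-case payoff for each row is a: -8, b: -4, c: -6.
The best of these is -4.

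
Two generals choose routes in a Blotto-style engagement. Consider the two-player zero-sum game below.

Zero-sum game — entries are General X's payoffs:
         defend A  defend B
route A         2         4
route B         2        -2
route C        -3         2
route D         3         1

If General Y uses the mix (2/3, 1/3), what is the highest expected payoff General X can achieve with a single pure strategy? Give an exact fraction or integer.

8/3

route A: (2)·(2/3) + (4)·(1/3) = 8/3.
route B: (2)·(2/3) + (-2)·(1/3) = 2/3.
route C: (-3)·(2/3) + (2)·(1/3) = -4/3.
route D: (3)·(2/3) + (1)·(1/3) = 7/3.
The best pure response is route A with expected payoff 8/3.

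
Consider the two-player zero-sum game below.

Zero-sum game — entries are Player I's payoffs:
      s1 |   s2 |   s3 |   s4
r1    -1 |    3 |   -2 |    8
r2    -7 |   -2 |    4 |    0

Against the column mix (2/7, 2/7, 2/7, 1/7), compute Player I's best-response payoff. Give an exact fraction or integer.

r1: (-1)·(2/7) + (3)·(2/7) + (-2)·(2/7) + (8)·(1/7) = 8/7.
r2: (-7)·(2/7) + (-2)·(2/7) + (4)·(2/7) + (0)·(1/7) = -10/7.
The best pure response is r1 with expected payoff 8/7.

8/7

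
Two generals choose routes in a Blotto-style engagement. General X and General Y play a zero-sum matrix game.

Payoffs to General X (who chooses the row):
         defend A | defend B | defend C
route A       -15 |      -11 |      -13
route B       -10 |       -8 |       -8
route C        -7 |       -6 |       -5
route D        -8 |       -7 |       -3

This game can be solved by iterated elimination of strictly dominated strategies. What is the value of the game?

-7

Column defend B is strictly dominated by defend A for General Y (-15<-11, -10<-8, -7<-6, -8<-7); eliminate defend B.
Row route B is strictly dominated by row route C (-7>-10, -5>-8); eliminate route B.
Column defend C is strictly dominated by defend A for General Y (-15<-13, -7<-5, -8<-3); eliminate defend C.
Row route A is strictly dominated by row route C (-7>-15); eliminate route A.
Row route D is strictly dominated by row route C (-7>-8); eliminate route D.
Only (route C, defend A) remains, with payoff -7.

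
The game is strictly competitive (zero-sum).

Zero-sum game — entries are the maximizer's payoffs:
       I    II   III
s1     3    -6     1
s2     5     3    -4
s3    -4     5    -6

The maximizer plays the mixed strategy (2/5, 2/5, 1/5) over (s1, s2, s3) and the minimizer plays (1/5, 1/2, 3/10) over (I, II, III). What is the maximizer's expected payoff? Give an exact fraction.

-17/50

Against (1/5, 1/2, 3/10), each row's expected payoff is s1: -21/10; s2: 13/10; s3: -1/10.
Taking the (2/5, 2/5, 1/5)-weighted average: (2/5)·(-21/10) + (2/5)·(13/10) + (1/5)·(-1/10) = -17/50.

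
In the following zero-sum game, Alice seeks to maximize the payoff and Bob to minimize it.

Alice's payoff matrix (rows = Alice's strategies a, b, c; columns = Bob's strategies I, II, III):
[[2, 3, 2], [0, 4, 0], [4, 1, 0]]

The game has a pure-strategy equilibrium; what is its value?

2

Row minima: 2, 0, 0 → Alice's maximin is 2.
Column maxima: 4, 4, 2 → Bob's minimax is 2.
They coincide at (a, III), so the value is 2.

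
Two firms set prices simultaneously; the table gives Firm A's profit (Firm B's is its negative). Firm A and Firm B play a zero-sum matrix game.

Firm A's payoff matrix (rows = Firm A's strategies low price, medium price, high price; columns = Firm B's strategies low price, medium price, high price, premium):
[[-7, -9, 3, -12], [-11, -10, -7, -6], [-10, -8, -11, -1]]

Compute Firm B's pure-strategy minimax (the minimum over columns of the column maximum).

-8

The worst case (largest entry) in each column is low price: -7, medium price: -8, high price: 3, premium: -1.
The best (smallest) of these is -8.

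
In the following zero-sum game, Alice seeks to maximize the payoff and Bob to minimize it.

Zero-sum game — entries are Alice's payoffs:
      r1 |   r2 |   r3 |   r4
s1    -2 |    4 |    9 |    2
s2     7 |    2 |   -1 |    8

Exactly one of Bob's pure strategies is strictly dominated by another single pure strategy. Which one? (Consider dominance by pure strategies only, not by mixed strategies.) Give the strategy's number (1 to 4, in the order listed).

4

Bob prefers columns that give Alice less. Compare r4 with r1: -2 < 2, 7 < 8.
So r1 strictly dominates r4 for Bob; r4 is strictly dominated.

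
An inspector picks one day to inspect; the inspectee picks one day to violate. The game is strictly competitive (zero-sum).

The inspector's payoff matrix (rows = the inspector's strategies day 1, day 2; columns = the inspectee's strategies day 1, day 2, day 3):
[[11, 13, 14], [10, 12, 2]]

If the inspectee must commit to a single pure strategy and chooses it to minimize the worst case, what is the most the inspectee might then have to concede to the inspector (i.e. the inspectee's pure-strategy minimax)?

11

The worst case (largest entry) in each column is day 1: 11, day 2: 13, day 3: 14.
The best (smallest) of these is 11.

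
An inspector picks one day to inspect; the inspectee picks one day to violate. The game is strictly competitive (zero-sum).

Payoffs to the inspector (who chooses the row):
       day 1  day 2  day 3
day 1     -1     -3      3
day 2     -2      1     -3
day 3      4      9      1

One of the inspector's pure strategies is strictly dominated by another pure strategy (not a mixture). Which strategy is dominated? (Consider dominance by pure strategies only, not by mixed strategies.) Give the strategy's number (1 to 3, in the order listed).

Compare day 2 with day 3: 4 > -2, 9 > 1, 1 > -3.
So day 3 strictly dominates day 2 for the inspector; day 2 is strictly dominated.

2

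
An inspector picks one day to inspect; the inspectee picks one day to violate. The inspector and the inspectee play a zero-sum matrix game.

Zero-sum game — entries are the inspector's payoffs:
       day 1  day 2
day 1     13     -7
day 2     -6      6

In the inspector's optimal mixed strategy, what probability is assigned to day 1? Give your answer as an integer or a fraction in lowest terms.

Row minima are -7 and -6, so the inspector's maximin is -6; column maxima are 13 and 6, so the inspectee's minimax is 6. These differ, so the equilibrium is in mixed strategies.
Let the inspector play day 1 with probability p. The inspectee is indifferent when 13p − 6(1−p) = −7p + 6(1−p), giving p = 3/8.

3/8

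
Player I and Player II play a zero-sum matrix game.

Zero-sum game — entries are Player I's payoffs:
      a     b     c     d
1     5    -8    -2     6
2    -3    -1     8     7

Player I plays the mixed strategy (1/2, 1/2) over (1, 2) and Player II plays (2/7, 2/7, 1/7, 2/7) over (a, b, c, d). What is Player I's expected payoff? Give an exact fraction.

9/7

Against (2/7, 2/7, 1/7, 2/7), each row's expected payoff is 1: 4/7; 2: 2.
Taking the (1/2, 1/2)-weighted average: (1/2)·(4/7) + (1/2)·(2) = 9/7.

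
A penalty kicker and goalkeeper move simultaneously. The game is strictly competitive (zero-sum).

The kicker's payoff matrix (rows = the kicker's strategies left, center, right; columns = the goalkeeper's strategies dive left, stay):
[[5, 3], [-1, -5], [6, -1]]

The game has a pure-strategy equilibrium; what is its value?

3

Row minima: 3, -5, -1 → the kicker's maximin is 3.
Column maxima: 6, 3 → the goalkeeper's minimax is 3.
They coincide at (left, stay), so the value is 3.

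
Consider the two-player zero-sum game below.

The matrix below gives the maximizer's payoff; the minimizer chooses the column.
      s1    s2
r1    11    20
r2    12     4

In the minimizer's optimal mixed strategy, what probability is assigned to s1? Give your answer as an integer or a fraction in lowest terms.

Row minima are 11 and 4, so the maximizer's maximin is 11; column maxima are 12 and 20, so the minimizer's minimax is 12. These differ, so the equilibrium is in mixed strategies.
Let the minimizer play s1 with probability q. The maximizer is indifferent when 11q + 20(1−q) = 12q + 4(1−q), giving q = 16/17.

16/17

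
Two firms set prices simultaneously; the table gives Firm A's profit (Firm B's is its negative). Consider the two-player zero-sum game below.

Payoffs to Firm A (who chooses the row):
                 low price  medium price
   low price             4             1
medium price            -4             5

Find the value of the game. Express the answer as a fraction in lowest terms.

Row minima are 1 and -4, so Firm A's maximin is 1; column maxima are 4 and 5, so Firm B's minimax is 4. These differ, so the equilibrium is in mixed strategies.
Let Firm A play low price with probability p. Firm B is indifferent when 4p − 4(1−p) = p + 5(1−p), giving p = 3/4.
Let Firm B play low price with probability q. Firm A is indifferent when 4q + (1−q) = −4q + 5(1−q), giving q = 1/3.
The value is 4·(1/3) + (1)·(2/3) = 2.

2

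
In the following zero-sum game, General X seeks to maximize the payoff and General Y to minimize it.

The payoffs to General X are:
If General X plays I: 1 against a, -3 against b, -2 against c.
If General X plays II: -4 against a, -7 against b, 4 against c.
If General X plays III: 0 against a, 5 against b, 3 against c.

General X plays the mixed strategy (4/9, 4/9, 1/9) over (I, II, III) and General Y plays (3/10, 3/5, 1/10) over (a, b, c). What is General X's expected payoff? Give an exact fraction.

-47/18

Against (3/10, 3/5, 1/10), each row's expected payoff is I: -17/10; II: -5; III: 33/10.
Taking the (4/9, 4/9, 1/9)-weighted average: (4/9)·(-17/10) + (4/9)·(-5) + (1/9)·(33/10) = -47/18.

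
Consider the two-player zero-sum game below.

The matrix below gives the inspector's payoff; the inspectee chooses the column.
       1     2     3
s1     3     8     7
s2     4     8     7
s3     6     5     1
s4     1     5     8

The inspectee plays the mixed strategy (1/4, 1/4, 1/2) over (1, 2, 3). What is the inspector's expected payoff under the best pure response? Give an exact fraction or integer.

s1: (3)·(1/4) + (8)·(1/4) + (7)·(1/2) = 25/4.
s2: (4)·(1/4) + (8)·(1/4) + (7)·(1/2) = 13/2.
s3: (6)·(1/4) + (5)·(1/4) + (1)·(1/2) = 13/4.
s4: (1)·(1/4) + (5)·(1/4) + (8)·(1/2) = 11/2.
The best pure response is s2 with expected payoff 13/2.

13/2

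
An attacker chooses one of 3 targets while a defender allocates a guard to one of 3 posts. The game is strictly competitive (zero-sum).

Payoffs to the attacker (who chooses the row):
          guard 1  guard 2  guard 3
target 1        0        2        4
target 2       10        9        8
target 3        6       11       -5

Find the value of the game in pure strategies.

Row minima: 0, 8, -5 → the attacker's maximin is 8.
Column maxima: 10, 11, 8 → the defender's minimax is 8.
They coincide at (target 2, guard 3), so the value is 8.

8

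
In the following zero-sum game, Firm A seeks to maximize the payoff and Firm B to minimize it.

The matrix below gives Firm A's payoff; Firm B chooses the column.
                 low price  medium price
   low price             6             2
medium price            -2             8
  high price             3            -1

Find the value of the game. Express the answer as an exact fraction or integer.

Row high price is strictly dominated by row low price, so Firm A never plays it.
The remaining 2×2 game on (low price, medium price) × (low price, medium price) has no saddle point. Let Firm A play low price with probability p; indifference gives 6p − 2(1−p) = 2p + 8(1−p), so p = 5/7.
Similarly Firm B's optimal q on low price is 3/7, and the value is 6·(3/7) + (2)·(4/7) = 26/7.

26/7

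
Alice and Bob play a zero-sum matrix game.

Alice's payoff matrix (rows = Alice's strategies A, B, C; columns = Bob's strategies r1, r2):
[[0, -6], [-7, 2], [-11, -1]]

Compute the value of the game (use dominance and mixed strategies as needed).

-14/5

Row C is strictly dominated by row B, so Alice never plays it.
The remaining 2×2 game on (A, B) × (r1, r2) has no saddle point. Let Alice play A with probability p; indifference gives −7(1−p) = −6p + 2(1−p), so p = 3/5.
Similarly Bob's optimal q on r1 is 8/15, and the value is 0·(8/15) + (-6)·(7/15) = -14/5.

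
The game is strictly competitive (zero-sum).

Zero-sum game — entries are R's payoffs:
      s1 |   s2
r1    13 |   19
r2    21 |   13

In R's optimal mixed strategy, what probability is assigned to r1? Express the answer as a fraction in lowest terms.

4/7

Row minima are 13 and 13, so R's maximin is 13; column maxima are 21 and 19, so C's minimax is 19. These differ, so the equilibrium is in mixed strategies.
Let R play r1 with probability p. C is indifferent when 13p + 21(1−p) = 19p + 13(1−p), giving p = 4/7.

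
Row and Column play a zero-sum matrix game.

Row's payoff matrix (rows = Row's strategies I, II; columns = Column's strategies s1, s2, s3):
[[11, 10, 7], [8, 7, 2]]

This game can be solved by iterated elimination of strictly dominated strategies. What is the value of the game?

7

Column s1 is strictly dominated by s2 for Column (10<11, 7<8); eliminate s1.
Column s2 is strictly dominated by s3 for Column (7<10, 2<7); eliminate s2.
Row II is strictly dominated by row I (7>2); eliminate II.
Only (I, s3) remains, with payoff 7.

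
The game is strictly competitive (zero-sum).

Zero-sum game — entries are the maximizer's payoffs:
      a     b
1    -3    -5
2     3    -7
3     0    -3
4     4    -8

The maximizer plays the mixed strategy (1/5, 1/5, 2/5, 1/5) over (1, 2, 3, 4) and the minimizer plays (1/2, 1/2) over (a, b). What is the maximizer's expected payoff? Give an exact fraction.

Against (1/2, 1/2), each row's expected payoff is 1: -4; 2: -2; 3: -3/2; 4: -2.
Taking the (1/5, 1/5, 2/5, 1/5)-weighted average: (1/5)·(-4) + (1/5)·(-2) + (2/5)·(-3/2) + (1/5)·(-2) = -11/5.

-11/5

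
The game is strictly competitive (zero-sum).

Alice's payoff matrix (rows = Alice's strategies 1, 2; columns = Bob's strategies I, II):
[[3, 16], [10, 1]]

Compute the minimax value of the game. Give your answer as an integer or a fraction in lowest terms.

157/22

Row minima are 3 and 1, so Alice's maximin is 3; column maxima are 10 and 16, so Bob's minimax is 10. These differ, so the equilibrium is in mixed strategies.
Let Alice play 1 with probability p. Bob is indifferent when 3p + 10(1−p) = 16p + (1−p), giving p = 9/22.
Let Bob play I with probability q. Alice is indifferent when 3q + 16(1−q) = 10q + (1−q), giving q = 15/22.
The value is 3·(15/22) + (16)·(7/22) = 157/22.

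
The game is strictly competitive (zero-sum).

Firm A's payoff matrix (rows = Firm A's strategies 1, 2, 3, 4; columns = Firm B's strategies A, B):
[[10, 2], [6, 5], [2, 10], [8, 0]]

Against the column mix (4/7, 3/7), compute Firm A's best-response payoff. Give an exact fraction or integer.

1: (10)·(4/7) + (2)·(3/7) = 46/7.
2: (6)·(4/7) + (5)·(3/7) = 39/7.
3: (2)·(4/7) + (10)·(3/7) = 38/7.
4: (8)·(4/7) + (0)·(3/7) = 32/7.
The best pure response is 1 with expected payoff 46/7.

46/7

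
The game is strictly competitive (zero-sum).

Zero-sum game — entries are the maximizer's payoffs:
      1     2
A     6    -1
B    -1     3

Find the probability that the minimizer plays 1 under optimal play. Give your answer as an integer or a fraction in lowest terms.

4/11

Row minima are -1 and -1, so the maximizer's maximin is -1; column maxima are 6 and 3, so the minimizer's minimax is 3. These differ, so the equilibrium is in mixed strategies.
Let the minimizer play 1 with probability q. The maximizer is indifferent when 6q − (1−q) = −q + 3(1−q), giving q = 4/11.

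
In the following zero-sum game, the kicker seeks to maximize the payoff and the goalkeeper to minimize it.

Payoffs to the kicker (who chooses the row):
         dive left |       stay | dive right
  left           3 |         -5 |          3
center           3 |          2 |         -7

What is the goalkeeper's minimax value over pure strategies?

2

The worst case (largest entry) in each column is dive left: 3, stay: 2, dive right: 3.
The best (smallest) of these is 2.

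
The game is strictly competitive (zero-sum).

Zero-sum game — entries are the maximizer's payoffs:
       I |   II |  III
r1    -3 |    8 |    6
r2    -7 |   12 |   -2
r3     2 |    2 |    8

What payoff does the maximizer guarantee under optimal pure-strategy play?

2

Row minima: -3, -7, 2 → the maximizer's maximin is 2.
Column maxima: 2, 12, 8 → the minimizer's minimax is 2.
They coincide at (r3, I), so the value is 2.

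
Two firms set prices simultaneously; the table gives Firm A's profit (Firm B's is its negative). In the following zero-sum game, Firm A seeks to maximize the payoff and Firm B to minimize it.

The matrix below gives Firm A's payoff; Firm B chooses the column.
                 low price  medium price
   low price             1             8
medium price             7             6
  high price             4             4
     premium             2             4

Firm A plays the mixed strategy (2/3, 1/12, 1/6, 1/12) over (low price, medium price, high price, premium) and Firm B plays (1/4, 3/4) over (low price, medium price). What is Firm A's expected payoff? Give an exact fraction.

271/48

Against (1/4, 3/4), each row's expected payoff is low price: 25/4; medium price: 25/4; high price: 4; premium: 7/2.
Taking the (2/3, 1/12, 1/6, 1/12)-weighted average: (2/3)·(25/4) + (1/12)·(25/4) + (1/6)·(4) + (1/12)·(7/2) = 271/48.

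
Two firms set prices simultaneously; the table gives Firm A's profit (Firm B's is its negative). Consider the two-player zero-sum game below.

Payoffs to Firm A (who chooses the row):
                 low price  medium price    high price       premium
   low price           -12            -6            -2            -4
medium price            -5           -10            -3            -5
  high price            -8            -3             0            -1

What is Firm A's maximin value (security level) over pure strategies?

The worst-case payoff for each row is low price: -12, medium price: -10, high price: -8.
The best of these is -8.

-8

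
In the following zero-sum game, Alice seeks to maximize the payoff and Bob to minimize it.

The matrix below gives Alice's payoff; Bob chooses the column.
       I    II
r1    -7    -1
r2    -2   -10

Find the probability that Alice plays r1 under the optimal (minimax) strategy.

4/7

Row minima are -7 and -10, so Alice's maximin is -7; column maxima are -2 and -1, so Bob's minimax is -2. These differ, so the equilibrium is in mixed strategies.
Let Alice play r1 with probability p. Bob is indifferent when −7p − 2(1−p) = −p − 10(1−p), giving p = 4/7.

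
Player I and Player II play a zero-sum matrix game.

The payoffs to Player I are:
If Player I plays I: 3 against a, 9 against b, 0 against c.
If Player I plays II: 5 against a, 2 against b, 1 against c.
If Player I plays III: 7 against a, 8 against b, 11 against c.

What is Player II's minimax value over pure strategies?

The worst case (largest entry) in each column is a: 7, b: 9, c: 11.
The best (smallest) of these is 7.

7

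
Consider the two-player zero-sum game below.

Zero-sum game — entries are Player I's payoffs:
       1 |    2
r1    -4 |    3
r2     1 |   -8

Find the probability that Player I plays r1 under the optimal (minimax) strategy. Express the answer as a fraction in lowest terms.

Row minima are -4 and -8, so Player I's maximin is -4; column maxima are 1 and 3, so Player II's minimax is 1. These differ, so the equilibrium is in mixed strategies.
Let Player I play r1 with probability p. Player II is indifferent when −4p + (1−p) = 3p − 8(1−p), giving p = 9/16.

9/16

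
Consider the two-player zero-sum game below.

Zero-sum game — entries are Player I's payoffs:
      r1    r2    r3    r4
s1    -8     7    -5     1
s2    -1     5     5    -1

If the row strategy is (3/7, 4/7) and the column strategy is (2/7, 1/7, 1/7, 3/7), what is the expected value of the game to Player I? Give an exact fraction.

Against (2/7, 1/7, 1/7, 3/7), each row's expected payoff is s1: -11/7; s2: 5/7.
Taking the (3/7, 4/7)-weighted average: (3/7)·(-11/7) + (4/7)·(5/7) = -13/49.

-13/49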